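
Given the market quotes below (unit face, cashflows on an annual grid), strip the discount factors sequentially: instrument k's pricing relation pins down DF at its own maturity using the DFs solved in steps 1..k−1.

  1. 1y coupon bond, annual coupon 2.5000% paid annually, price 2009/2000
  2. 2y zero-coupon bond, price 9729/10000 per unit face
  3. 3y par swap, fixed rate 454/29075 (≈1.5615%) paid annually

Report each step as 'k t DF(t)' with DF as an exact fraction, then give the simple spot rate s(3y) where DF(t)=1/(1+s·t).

1 1 49/50
2 2 9729/10000
3 3 4773/5000
s(3y) = (1/(4773/5000) − 1)/(3) = 227/14319 ≈ 1.5853%

step 1 [1y] bond c/1=1/40: DF=(2009/2000 − 1/40·(0))/(1+1/40) = 49/50 ≈ 0.980000
step 2 [2y] zero: DF = P = 9729/10000 ≈ 0.972900
step 3 [3y] swap r/1=454/29075: DF=(1 − 454/29075·(0.980000+0.972900))/(1+454/29075) = 4773/5000 ≈ 0.954600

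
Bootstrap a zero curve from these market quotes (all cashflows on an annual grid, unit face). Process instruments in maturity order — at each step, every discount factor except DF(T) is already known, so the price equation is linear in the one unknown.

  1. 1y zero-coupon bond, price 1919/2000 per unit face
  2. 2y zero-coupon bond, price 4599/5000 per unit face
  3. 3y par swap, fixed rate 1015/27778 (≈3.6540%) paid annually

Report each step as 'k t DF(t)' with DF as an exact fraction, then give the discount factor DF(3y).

1 1 1919/2000
2 2 4599/5000
3 3 1797/2000
DF(3y) = 1797/2000 ≈ 0.898500

step 1 [1y] zero: DF = P = 1919/2000 ≈ 0.959500
step 2 [2y] zero: DF = P = 4599/5000 ≈ 0.919800
step 3 [3y] swap r/1=1015/27778: DF=(1 − 1015/27778·(0.959500+0.919800))/(1+1015/27778) = 1797/2000 ≈ 0.898500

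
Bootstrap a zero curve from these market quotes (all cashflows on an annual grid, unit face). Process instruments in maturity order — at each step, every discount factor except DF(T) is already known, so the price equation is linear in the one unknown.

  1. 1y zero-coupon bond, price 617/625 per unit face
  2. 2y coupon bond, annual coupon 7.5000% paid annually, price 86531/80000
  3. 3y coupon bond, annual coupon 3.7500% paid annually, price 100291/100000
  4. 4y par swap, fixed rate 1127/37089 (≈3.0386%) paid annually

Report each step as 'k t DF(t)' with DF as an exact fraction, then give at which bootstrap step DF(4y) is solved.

step 1 [1y] zero: DF = P = 617/625 ≈ 0.987200
step 2 [2y] bond c/1=3/40: DF=(86531/80000 − 3/40·(0.987200))/(1+3/40) = 9373/10000 ≈ 0.937300
step 3 [3y] bond c/1=3/80: DF=(100291/100000 − 3/80·(0.987200+0.937300))/(1+3/80) = 8971/10000 ≈ 0.897100
step 4 [4y] swap r/1=1127/37089: DF=(1 − 1127/37089·(0.987200+0.937300+0.897100))/(1+1127/37089) = 8873/10000 ≈ 0.887300

1 1 617/625
2 2 9373/10000
3 3 8971/10000
4 4 8873/10000
DF(4y) is solved at step 4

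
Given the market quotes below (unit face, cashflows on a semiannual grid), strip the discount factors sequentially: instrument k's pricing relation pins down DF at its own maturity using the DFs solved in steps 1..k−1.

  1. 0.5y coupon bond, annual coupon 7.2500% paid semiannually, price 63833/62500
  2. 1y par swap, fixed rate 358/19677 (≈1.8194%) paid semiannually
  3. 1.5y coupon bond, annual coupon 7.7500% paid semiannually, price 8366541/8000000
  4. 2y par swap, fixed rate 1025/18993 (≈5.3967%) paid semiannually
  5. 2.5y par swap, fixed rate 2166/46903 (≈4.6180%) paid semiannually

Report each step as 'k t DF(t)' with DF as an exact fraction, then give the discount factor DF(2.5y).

step 1 [0.5y] bond c/2=29/800: DF=(63833/62500 − 29/800·(0))/(1+29/800) = 616/625 ≈ 0.985600
step 2 [1y] swap r/2=179/19677: DF=(1 − 179/19677·(0.985600))/(1+179/19677) = 9821/10000 ≈ 0.982100
step 3 [1.5y] bond c/2=31/800: DF=(8366541/8000000 − 31/800·(0.985600+0.982100))/(1+31/800) = 4667/5000 ≈ 0.933400
step 4 [2y] swap r/2=1025/37986: DF=(1 − 1025/37986·(0.985600+0.982100+0.933400))/(1+1025/37986) = 359/400 ≈ 0.897500
step 5 [2.5y] swap r/2=1083/46903: DF=(1 − 1083/46903·(0.985600+0.982100+0.933400+0.897500))/(1+1083/46903) = 8917/10000 ≈ 0.891700

1 1/2 616/625
2 1 9821/10000
3 3/2 4667/5000
4 2 359/400
5 5/2 8917/10000
DF(2.5y) = 8917/10000 ≈ 0.891700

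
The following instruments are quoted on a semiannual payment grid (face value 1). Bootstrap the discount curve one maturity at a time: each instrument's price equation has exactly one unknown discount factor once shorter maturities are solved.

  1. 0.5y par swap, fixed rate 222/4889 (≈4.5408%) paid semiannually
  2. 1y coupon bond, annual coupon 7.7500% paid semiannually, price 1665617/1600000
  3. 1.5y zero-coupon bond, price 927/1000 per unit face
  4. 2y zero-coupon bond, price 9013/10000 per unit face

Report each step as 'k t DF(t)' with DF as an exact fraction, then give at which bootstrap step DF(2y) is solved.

1 1/2 4889/5000
2 1 9657/10000
3 3/2 927/1000
4 2 9013/10000
DF(2y) is solved at step 4

step 1 [0.5y] swap r/2=111/4889: DF=(1 − 111/4889·(0))/(1+111/4889) = 4889/5000 ≈ 0.977800
step 2 [1y] bond c/2=31/800: DF=(1665617/1600000 − 31/800·(0.977800))/(1+31/800) = 9657/10000 ≈ 0.965700
step 3 [1.5y] zero: DF = P = 927/1000 ≈ 0.927000
step 4 [2y] zero: DF = P = 9013/10000 ≈ 0.901300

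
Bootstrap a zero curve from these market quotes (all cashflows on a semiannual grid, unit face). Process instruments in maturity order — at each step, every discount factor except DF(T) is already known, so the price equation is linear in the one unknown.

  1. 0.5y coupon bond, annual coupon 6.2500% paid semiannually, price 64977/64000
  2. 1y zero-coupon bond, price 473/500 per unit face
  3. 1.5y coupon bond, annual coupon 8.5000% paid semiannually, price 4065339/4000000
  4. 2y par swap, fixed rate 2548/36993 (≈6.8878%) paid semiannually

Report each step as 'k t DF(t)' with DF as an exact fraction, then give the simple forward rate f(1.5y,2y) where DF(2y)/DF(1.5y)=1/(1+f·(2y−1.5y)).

step 1 [0.5y] bond c/2=1/32: DF=(64977/64000 − 1/32·(0))/(1+1/32) = 1969/2000 ≈ 0.984500
step 2 [1y] zero: DF = P = 473/500 ≈ 0.946000
step 3 [1.5y] bond c/2=17/400: DF=(4065339/4000000 − 17/400·(0.984500+0.946000))/(1+17/400) = 4481/5000 ≈ 0.896200
step 4 [2y] swap r/2=1274/36993: DF=(1 − 1274/36993·(0.984500+0.946000+0.896200))/(1+1274/36993) = 4363/5000 ≈ 0.872600

1 1/2 1969/2000
2 1 473/500
3 3/2 4481/5000
4 2 4363/5000
f(1.5y,2y) = ((4481/5000)/(4363/5000) − 1)/(1/2) = 236/4363 ≈ 5.4091%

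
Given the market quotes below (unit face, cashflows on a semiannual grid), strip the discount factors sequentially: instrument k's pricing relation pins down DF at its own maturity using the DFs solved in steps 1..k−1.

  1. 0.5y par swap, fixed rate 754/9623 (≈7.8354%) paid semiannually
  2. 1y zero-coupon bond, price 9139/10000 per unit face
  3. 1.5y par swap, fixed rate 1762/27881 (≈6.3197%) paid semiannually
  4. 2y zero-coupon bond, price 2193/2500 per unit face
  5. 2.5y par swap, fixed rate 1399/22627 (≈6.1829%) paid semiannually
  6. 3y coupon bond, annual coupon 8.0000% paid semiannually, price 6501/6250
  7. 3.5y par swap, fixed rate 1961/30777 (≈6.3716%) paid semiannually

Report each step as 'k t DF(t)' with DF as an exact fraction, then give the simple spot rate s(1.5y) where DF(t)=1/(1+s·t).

step 1 [0.5y] swap r/2=377/9623: DF=(1 − 377/9623·(0))/(1+377/9623) = 9623/10000 ≈ 0.962300
step 2 [1y] zero: DF = P = 9139/10000 ≈ 0.913900
step 3 [1.5y] swap r/2=881/27881: DF=(1 − 881/27881·(0.962300+0.913900))/(1+881/27881) = 9119/10000 ≈ 0.911900
step 4 [2y] zero: DF = P = 2193/2500 ≈ 0.877200
step 5 [2.5y] swap r/2=1399/45254: DF=(1 − 1399/45254·(0.962300+0.913900+0.911900+0.877200))/(1+1399/45254) = 8601/10000 ≈ 0.860100
step 6 [3y] bond c/2=1/25: DF=(6501/6250 − 1/25·(0.962300+0.913900+0.911900+0.877200+0.860100))/(1+1/25) = 8261/10000 ≈ 0.826100
step 7 [3.5y] swap r/2=1961/61554: DF=(1 − 1961/61554·(0.962300+0.913900+0.911900+0.877200+0.860100+0.826100))/(1+1961/61554) = 8039/10000 ≈ 0.803900

1 1/2 9623/10000
2 1 9139/10000
3 3/2 9119/10000
4 2 2193/2500
5 5/2 8601/10000
6 3 8261/10000
7 7/2 8039/10000
s(1.5y) = (1/(9119/10000) − 1)/(3/2) = 1762/27357 ≈ 6.4408%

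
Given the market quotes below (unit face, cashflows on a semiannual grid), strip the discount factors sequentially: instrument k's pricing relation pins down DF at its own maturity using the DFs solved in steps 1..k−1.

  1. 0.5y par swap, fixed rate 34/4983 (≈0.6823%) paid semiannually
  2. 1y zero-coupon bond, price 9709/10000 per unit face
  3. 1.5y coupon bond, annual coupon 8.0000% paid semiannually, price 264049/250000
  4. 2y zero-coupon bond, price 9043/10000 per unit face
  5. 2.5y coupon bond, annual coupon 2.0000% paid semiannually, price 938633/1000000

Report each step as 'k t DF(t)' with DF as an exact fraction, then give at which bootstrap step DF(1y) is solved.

step 1 [0.5y] swap r/2=17/4983: DF=(1 − 17/4983·(0))/(1+17/4983) = 4983/5000 ≈ 0.996600
step 2 [1y] zero: DF = P = 9709/10000 ≈ 0.970900
step 3 [1.5y] bond c/2=1/25: DF=(264049/250000 − 1/25·(0.996600+0.970900))/(1+1/25) = 9399/10000 ≈ 0.939900
step 4 [2y] zero: DF = P = 9043/10000 ≈ 0.904300
step 5 [2.5y] bond c/2=1/100: DF=(938633/1000000 − 1/100·(0.996600+0.970900+0.939900+0.904300))/(1+1/100) = 2229/2500 ≈ 0.891600

1 1/2 4983/5000
2 1 9709/10000
3 3/2 9399/10000
4 2 9043/10000
5 5/2 2229/2500
DF(1y) is solved at step 2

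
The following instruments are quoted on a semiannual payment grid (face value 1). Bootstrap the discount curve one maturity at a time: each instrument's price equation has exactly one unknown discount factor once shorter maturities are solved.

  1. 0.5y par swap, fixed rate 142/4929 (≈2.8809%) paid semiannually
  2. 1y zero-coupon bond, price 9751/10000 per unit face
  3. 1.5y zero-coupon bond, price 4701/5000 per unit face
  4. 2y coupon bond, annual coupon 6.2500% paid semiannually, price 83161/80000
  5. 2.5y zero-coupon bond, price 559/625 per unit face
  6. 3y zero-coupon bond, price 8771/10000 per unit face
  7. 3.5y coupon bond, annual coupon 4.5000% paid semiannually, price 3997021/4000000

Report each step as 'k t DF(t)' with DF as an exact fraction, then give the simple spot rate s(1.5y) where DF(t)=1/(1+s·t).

step 1 [0.5y] swap r/2=71/4929: DF=(1 − 71/4929·(0))/(1+71/4929) = 4929/5000 ≈ 0.985800
step 2 [1y] zero: DF = P = 9751/10000 ≈ 0.975100
step 3 [1.5y] zero: DF = P = 4701/5000 ≈ 0.940200
step 4 [2y] bond c/2=1/32: DF=(83161/80000 − 1/32·(0.985800+0.975100+0.940200))/(1+1/32) = 9201/10000 ≈ 0.920100
step 5 [2.5y] zero: DF = P = 559/625 ≈ 0.894400
step 6 [3y] zero: DF = P = 8771/10000 ≈ 0.877100
step 7 [3.5y] bond c/2=9/400: DF=(3997021/4000000 − 9/400·(0.985800+0.975100+0.940200+0.920100+0.894400+0.877100))/(1+9/400) = 4271/5000 ≈ 0.854200

1 1/2 4929/5000
2 1 9751/10000
3 3/2 4701/5000
4 2 9201/10000
5 5/2 559/625
6 3 8771/10000
7 7/2 4271/5000
s(1.5y) = (1/(4701/5000) − 1)/(3/2) = 598/14103 ≈ 4.2402%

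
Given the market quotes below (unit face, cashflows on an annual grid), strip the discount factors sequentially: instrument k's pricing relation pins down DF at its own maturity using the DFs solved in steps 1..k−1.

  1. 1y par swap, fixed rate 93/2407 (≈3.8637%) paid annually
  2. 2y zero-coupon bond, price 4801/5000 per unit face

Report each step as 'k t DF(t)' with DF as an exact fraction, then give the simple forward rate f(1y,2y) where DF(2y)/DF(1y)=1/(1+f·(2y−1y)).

step 1 [1y] swap r/1=93/2407: DF=(1 − 93/2407·(0))/(1+93/2407) = 2407/2500 ≈ 0.962800
step 2 [2y] zero: DF = P = 4801/5000 ≈ 0.960200

1 1 2407/2500
2 2 4801/5000
f(1y,2y) = ((2407/2500)/(4801/5000) − 1)/(1) = 13/4801 ≈ 0.2708%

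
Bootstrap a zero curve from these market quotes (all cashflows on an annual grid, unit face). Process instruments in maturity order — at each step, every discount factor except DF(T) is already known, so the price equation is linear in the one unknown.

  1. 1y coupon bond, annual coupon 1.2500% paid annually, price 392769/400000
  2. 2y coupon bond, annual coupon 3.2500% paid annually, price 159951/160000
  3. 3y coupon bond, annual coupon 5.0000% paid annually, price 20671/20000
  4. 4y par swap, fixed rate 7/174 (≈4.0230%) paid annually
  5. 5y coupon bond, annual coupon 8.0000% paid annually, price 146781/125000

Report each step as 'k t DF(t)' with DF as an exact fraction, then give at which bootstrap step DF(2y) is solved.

step 1 [1y] bond c/1=1/80: DF=(392769/400000 − 1/80·(0))/(1+1/80) = 4849/5000 ≈ 0.969800
step 2 [2y] bond c/1=13/400: DF=(159951/160000 − 13/400·(0.969800))/(1+13/400) = 9377/10000 ≈ 0.937700
step 3 [3y] bond c/1=1/20: DF=(20671/20000 − 1/20·(0.969800+0.937700))/(1+1/20) = 1787/2000 ≈ 0.893500
step 4 [4y] swap r/1=7/174: DF=(1 − 7/174·(0.969800+0.937700+0.893500))/(1+7/174) = 853/1000 ≈ 0.853000
step 5 [5y] bond c/1=2/25: DF=(146781/125000 − 2/25·(0.969800+0.937700+0.893500+0.853000))/(1+2/25) = 4083/5000 ≈ 0.816600

1 1 4849/5000
2 2 9377/10000
3 3 1787/2000
4 4 853/1000
5 5 4083/5000
DF(2y) is solved at step 2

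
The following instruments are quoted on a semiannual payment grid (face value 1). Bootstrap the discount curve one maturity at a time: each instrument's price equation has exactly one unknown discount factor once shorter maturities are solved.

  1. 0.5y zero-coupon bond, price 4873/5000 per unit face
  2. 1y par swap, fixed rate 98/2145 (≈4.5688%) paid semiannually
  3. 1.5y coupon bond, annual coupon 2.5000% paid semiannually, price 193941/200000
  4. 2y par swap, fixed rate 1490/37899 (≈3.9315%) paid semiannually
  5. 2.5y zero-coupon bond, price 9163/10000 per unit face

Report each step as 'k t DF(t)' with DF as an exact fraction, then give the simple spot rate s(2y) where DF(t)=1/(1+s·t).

step 1 [0.5y] zero: DF = P = 4873/5000 ≈ 0.974600
step 2 [1y] swap r/2=49/2145: DF=(1 − 49/2145·(0.974600))/(1+49/2145) = 9559/10000 ≈ 0.955900
step 3 [1.5y] bond c/2=1/80: DF=(193941/200000 − 1/80·(0.974600+0.955900))/(1+1/80) = 9339/10000 ≈ 0.933900
step 4 [2y] swap r/2=745/37899: DF=(1 − 745/37899·(0.974600+0.955900+0.933900))/(1+745/37899) = 1851/2000 ≈ 0.925500
step 5 [2.5y] zero: DF = P = 9163/10000 ≈ 0.916300

1 1/2 4873/5000
2 1 9559/10000
3 3/2 9339/10000
4 2 1851/2000
5 5/2 9163/10000
s(2y) = (1/(1851/2000) − 1)/(2) = 149/3702 ≈ 4.0249%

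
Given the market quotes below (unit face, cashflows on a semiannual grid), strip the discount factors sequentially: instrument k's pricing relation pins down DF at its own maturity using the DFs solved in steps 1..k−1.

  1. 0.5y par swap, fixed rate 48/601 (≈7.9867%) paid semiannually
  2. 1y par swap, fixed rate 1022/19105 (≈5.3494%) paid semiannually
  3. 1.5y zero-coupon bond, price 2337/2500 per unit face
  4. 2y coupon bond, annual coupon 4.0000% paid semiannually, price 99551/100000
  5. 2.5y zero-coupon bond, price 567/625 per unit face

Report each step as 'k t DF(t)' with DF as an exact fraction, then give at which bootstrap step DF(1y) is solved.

step 1 [0.5y] swap r/2=24/601: DF=(1 − 24/601·(0))/(1+24/601) = 601/625 ≈ 0.961600
step 2 [1y] swap r/2=511/19105: DF=(1 − 511/19105·(0.961600))/(1+511/19105) = 9489/10000 ≈ 0.948900
step 3 [1.5y] zero: DF = P = 2337/2500 ≈ 0.934800
step 4 [2y] bond c/2=1/50: DF=(99551/100000 − 1/50·(0.961600+0.948900+0.934800))/(1+1/50) = 4601/5000 ≈ 0.920200
step 5 [2.5y] zero: DF = P = 567/625 ≈ 0.907200

1 1/2 601/625
2 1 9489/10000
3 3/2 2337/2500
4 2 4601/5000
5 5/2 567/625
DF(1y) is solved at step 2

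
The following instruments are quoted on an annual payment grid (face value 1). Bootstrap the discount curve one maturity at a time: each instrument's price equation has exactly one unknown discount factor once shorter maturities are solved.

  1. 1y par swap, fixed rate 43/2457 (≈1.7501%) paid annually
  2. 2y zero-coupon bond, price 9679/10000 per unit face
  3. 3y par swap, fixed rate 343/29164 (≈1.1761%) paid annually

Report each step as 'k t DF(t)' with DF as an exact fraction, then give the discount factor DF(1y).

1 1 2457/2500
2 2 9679/10000
3 3 9657/10000
DF(1y) = 2457/2500 ≈ 0.982800

step 1 [1y] swap r/1=43/2457: DF=(1 − 43/2457·(0))/(1+43/2457) = 2457/2500 ≈ 0.982800
step 2 [2y] zero: DF = P = 9679/10000 ≈ 0.967900
step 3 [3y] swap r/1=343/29164: DF=(1 − 343/29164·(0.982800+0.967900))/(1+343/29164) = 9657/10000 ≈ 0.965700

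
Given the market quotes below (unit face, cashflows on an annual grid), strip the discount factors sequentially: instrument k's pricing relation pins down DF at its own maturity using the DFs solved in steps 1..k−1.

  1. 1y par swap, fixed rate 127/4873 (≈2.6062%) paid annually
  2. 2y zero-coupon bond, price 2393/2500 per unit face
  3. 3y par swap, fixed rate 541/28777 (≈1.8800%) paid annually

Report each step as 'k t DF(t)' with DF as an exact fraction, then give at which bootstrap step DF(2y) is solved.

step 1 [1y] swap r/1=127/4873: DF=(1 − 127/4873·(0))/(1+127/4873) = 4873/5000 ≈ 0.974600
step 2 [2y] zero: DF = P = 2393/2500 ≈ 0.957200
step 3 [3y] swap r/1=541/28777: DF=(1 − 541/28777·(0.974600+0.957200))/(1+541/28777) = 9459/10000 ≈ 0.945900

1 1 4873/5000
2 2 2393/2500
3 3 9459/10000
DF(2y) is solved at step 2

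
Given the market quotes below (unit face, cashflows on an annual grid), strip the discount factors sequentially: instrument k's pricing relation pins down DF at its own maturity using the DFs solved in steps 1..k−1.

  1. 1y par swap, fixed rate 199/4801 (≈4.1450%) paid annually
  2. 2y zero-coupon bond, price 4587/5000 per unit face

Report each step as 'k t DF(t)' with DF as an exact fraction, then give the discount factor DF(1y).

step 1 [1y] swap r/1=199/4801: DF=(1 − 199/4801·(0))/(1+199/4801) = 4801/5000 ≈ 0.960200
step 2 [2y] zero: DF = P = 4587/5000 ≈ 0.917400

1 1 4801/5000
2 2 4587/5000
DF(1y) = 4801/5000 ≈ 0.960200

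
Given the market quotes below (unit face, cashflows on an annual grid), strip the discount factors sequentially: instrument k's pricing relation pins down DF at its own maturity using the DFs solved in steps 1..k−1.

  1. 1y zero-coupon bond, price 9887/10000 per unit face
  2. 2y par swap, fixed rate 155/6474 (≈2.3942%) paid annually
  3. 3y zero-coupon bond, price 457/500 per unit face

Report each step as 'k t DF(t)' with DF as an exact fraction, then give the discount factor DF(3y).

step 1 [1y] zero: DF = P = 9887/10000 ≈ 0.988700
step 2 [2y] swap r/1=155/6474: DF=(1 − 155/6474·(0.988700))/(1+155/6474) = 1907/2000 ≈ 0.953500
step 3 [3y] zero: DF = P = 457/500 ≈ 0.914000

1 1 9887/10000
2 2 1907/2000
3 3 457/500
DF(3y) = 457/500 ≈ 0.914000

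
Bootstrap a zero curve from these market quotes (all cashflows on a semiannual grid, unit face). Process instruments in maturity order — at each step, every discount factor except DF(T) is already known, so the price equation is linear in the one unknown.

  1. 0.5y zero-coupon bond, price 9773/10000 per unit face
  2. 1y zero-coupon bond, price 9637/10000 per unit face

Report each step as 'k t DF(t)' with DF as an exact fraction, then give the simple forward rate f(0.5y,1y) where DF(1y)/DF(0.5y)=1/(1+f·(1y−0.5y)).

1 1/2 9773/10000
2 1 9637/10000
f(0.5y,1y) = ((9773/10000)/(9637/10000) − 1)/(1/2) = 272/9637 ≈ 2.8225%

step 1 [0.5y] zero: DF = P = 9773/10000 ≈ 0.977300
step 2 [1y] zero: DF = P = 9637/10000 ≈ 0.963700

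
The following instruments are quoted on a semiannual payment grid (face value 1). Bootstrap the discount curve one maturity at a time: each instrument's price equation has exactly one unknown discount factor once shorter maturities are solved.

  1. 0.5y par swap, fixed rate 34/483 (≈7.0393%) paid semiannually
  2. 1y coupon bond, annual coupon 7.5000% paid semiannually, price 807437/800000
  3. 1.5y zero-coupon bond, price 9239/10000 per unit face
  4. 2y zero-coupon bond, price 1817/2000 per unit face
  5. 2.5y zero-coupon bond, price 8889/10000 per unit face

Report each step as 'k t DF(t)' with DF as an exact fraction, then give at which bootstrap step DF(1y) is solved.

1 1/2 483/500
2 1 9379/10000
3 3/2 9239/10000
4 2 1817/2000
5 5/2 8889/10000
DF(1y) is solved at step 2

step 1 [0.5y] swap r/2=17/483: DF=(1 − 17/483·(0))/(1+17/483) = 483/500 ≈ 0.966000
step 2 [1y] bond c/2=3/80: DF=(807437/800000 − 3/80·(0.966000))/(1+3/80) = 9379/10000 ≈ 0.937900
step 3 [1.5y] zero: DF = P = 9239/10000 ≈ 0.923900
step 4 [2y] zero: DF = P = 1817/2000 ≈ 0.908500
step 5 [2.5y] zero: DF = P = 8889/10000 ≈ 0.888900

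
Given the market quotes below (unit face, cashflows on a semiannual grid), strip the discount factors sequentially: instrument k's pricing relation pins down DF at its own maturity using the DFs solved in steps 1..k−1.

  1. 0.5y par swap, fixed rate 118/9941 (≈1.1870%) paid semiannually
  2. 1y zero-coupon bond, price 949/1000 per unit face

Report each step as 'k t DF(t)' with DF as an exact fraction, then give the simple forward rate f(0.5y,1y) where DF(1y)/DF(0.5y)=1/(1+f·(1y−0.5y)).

1 1/2 9941/10000
2 1 949/1000
f(0.5y,1y) = ((9941/10000)/(949/1000) − 1)/(1/2) = 451/4745 ≈ 9.5047%

step 1 [0.5y] swap r/2=59/9941: DF=(1 − 59/9941·(0))/(1+59/9941) = 9941/10000 ≈ 0.994100
step 2 [1y] zero: DF = P = 949/1000 ≈ 0.949000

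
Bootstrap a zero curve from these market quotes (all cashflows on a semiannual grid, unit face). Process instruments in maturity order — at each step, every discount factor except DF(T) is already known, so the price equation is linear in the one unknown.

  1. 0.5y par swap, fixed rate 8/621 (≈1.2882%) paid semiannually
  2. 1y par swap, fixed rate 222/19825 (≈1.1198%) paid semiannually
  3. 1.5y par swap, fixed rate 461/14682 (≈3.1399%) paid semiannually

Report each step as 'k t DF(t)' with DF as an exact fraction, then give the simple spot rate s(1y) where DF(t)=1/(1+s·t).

step 1 [0.5y] swap r/2=4/621: DF=(1 − 4/621·(0))/(1+4/621) = 621/625 ≈ 0.993600
step 2 [1y] swap r/2=111/19825: DF=(1 − 111/19825·(0.993600))/(1+111/19825) = 9889/10000 ≈ 0.988900
step 3 [1.5y] swap r/2=461/29364: DF=(1 − 461/29364·(0.993600+0.988900))/(1+461/29364) = 9539/10000 ≈ 0.953900

1 1/2 621/625
2 1 9889/10000
3 3/2 9539/10000
s(1y) = (1/(9889/10000) − 1)/(1) = 111/9889 ≈ 1.1225%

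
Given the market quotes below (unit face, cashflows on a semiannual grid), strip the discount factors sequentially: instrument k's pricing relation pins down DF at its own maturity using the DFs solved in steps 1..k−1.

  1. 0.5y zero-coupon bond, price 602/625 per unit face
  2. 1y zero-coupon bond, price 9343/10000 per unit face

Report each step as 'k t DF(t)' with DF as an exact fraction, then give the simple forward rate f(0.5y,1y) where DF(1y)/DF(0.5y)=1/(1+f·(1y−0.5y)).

1 1/2 602/625
2 1 9343/10000
f(0.5y,1y) = ((602/625)/(9343/10000) − 1)/(1/2) = 578/9343 ≈ 6.1864%

step 1 [0.5y] zero: DF = P = 602/625 ≈ 0.963200
step 2 [1y] zero: DF = P = 9343/10000 ≈ 0.934300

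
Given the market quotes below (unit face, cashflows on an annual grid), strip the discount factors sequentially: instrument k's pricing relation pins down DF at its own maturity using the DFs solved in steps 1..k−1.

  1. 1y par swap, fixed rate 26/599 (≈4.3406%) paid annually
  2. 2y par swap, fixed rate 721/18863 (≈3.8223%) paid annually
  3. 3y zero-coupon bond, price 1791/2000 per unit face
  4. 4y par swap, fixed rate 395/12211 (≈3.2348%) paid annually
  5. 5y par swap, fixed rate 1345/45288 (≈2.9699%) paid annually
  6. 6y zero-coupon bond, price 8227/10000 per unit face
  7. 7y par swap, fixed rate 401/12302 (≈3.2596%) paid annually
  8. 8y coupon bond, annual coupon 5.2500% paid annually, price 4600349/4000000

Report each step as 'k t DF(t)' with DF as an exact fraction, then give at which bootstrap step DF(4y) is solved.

1 1 599/625
2 2 9279/10000
3 3 1791/2000
4 4 1763/2000
5 5 1731/2000
6 6 8227/10000
7 7 1599/2000
8 8 7859/10000
DF(4y) is solved at step 4

step 1 [1y] swap r/1=26/599: DF=(1 − 26/599·(0))/(1+26/599) = 599/625 ≈ 0.958400
step 2 [2y] swap r/1=721/18863: DF=(1 − 721/18863·(0.958400))/(1+721/18863) = 9279/10000 ≈ 0.927900
step 3 [3y] zero: DF = P = 1791/2000 ≈ 0.895500
step 4 [4y] swap r/1=395/12211: DF=(1 − 395/12211·(0.958400+0.927900+0.895500))/(1+395/12211) = 1763/2000 ≈ 0.881500
step 5 [5y] swap r/1=1345/45288: DF=(1 − 1345/45288·(0.958400+0.927900+0.895500+0.881500))/(1+1345/45288) = 1731/2000 ≈ 0.865500
step 6 [6y] zero: DF = P = 8227/10000 ≈ 0.822700
step 7 [7y] swap r/1=401/12302: DF=(1 − 401/12302·(0.958400+0.927900+0.895500+0.881500+0.865500+0.822700))/(1+401/12302) = 1599/2000 ≈ 0.799500
step 8 [8y] bond c/1=21/400: DF=(4600349/4000000 − 21/400·(0.958400+0.927900+0.895500+0.881500+0.865500+0.822700+0.799500))/(1+21/400) = 7859/10000 ≈ 0.785900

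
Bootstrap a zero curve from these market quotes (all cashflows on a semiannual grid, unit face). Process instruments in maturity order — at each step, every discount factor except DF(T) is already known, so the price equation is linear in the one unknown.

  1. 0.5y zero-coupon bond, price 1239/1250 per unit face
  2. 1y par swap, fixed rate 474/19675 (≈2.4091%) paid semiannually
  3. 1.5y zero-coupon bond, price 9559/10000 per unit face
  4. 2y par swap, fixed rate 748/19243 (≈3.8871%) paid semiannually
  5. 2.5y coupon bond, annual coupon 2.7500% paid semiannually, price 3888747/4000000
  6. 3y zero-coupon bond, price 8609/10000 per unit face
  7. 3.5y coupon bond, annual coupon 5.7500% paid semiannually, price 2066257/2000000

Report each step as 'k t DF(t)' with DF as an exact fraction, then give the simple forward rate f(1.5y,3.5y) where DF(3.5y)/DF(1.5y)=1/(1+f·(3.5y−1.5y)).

step 1 [0.5y] zero: DF = P = 1239/1250 ≈ 0.991200
step 2 [1y] swap r/2=237/19675: DF=(1 − 237/19675·(0.991200))/(1+237/19675) = 9763/10000 ≈ 0.976300
step 3 [1.5y] zero: DF = P = 9559/10000 ≈ 0.955900
step 4 [2y] swap r/2=374/19243: DF=(1 − 374/19243·(0.991200+0.976300+0.955900))/(1+374/19243) = 2313/2500 ≈ 0.925200
step 5 [2.5y] bond c/2=11/800: DF=(3888747/4000000 − 11/800·(0.991200+0.976300+0.955900+0.925200))/(1+11/800) = 2267/2500 ≈ 0.906800
step 6 [3y] zero: DF = P = 8609/10000 ≈ 0.860900
step 7 [3.5y] bond c/2=23/800: DF=(2066257/2000000 − 23/800·(0.991200+0.976300+0.955900+0.925200+0.906800+0.860900))/(1+23/800) = 8473/10000 ≈ 0.847300

1 1/2 1239/1250
2 1 9763/10000
3 3/2 9559/10000
4 2 2313/2500
5 5/2 2267/2500
6 3 8609/10000
7 7/2 8473/10000
f(1.5y,3.5y) = ((9559/10000)/(8473/10000) − 1)/(2) = 543/8473 ≈ 6.4086%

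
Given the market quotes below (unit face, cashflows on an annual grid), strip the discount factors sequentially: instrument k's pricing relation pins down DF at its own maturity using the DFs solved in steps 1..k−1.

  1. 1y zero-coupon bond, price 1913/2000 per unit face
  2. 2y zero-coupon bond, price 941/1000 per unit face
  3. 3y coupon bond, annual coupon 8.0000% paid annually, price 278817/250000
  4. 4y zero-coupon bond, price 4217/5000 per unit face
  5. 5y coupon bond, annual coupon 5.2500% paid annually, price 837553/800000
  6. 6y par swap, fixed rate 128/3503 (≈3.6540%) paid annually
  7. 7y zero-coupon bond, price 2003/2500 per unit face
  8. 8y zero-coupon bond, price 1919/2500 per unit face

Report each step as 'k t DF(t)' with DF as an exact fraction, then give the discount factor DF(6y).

1 1 1913/2000
2 2 941/1000
3 3 8921/10000
4 4 4217/5000
5 5 1627/2000
6 6 101/125
7 7 2003/2500
8 8 1919/2500
DF(6y) = 101/125 ≈ 0.808000

step 1 [1y] zero: DF = P = 1913/2000 ≈ 0.956500
step 2 [2y] zero: DF = P = 941/1000 ≈ 0.941000
step 3 [3y] bond c/1=2/25: DF=(278817/250000 − 2/25·(0.956500+0.941000))/(1+2/25) = 8921/10000 ≈ 0.892100
step 4 [4y] zero: DF = P = 4217/5000 ≈ 0.843400
step 5 [5y] bond c/1=21/400: DF=(837553/800000 − 21/400·(0.956500+0.941000+0.892100+0.843400))/(1+21/400) = 1627/2000 ≈ 0.813500
step 6 [6y] swap r/1=128/3503: DF=(1 − 128/3503·(0.956500+0.941000+0.892100+0.843400+0.813500))/(1+128/3503) = 101/125 ≈ 0.808000
step 7 [7y] zero: DF = P = 2003/2500 ≈ 0.801200
step 8 [8y] zero: DF = P = 1919/2500 ≈ 0.767600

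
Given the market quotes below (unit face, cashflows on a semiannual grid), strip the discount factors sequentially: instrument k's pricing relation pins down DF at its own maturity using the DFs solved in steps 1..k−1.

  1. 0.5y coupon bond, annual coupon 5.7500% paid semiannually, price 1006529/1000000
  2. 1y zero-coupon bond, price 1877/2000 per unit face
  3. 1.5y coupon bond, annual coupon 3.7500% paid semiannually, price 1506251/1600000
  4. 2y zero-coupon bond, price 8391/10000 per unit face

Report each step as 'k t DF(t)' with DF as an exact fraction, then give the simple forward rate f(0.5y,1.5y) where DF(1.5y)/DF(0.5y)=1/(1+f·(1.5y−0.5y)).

step 1 [0.5y] bond c/2=23/800: DF=(1006529/1000000 − 23/800·(0))/(1+23/800) = 1223/1250 ≈ 0.978400
step 2 [1y] zero: DF = P = 1877/2000 ≈ 0.938500
step 3 [1.5y] bond c/2=3/160: DF=(1506251/1600000 − 3/160·(0.978400+0.938500))/(1+3/160) = 1111/1250 ≈ 0.888800
step 4 [2y] zero: DF = P = 8391/10000 ≈ 0.839100

1 1/2 1223/1250
2 1 1877/2000
3 3/2 1111/1250
4 2 8391/10000
f(0.5y,1.5y) = ((1223/1250)/(1111/1250) − 1)/(1) = 112/1111 ≈ 10.0810%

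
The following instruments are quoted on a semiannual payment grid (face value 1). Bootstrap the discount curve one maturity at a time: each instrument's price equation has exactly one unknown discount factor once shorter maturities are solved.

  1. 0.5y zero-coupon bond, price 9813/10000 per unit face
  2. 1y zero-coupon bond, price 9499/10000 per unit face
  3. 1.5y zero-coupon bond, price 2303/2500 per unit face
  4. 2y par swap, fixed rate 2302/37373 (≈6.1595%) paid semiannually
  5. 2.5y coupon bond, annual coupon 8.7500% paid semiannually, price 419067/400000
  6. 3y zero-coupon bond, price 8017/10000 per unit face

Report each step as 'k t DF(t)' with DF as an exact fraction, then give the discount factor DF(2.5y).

step 1 [0.5y] zero: DF = P = 9813/10000 ≈ 0.981300
step 2 [1y] zero: DF = P = 9499/10000 ≈ 0.949900
step 3 [1.5y] zero: DF = P = 2303/2500 ≈ 0.921200
step 4 [2y] swap r/2=1151/37373: DF=(1 − 1151/37373·(0.981300+0.949900+0.921200))/(1+1151/37373) = 8849/10000 ≈ 0.884900
step 5 [2.5y] bond c/2=7/160: DF=(419067/400000 − 7/160·(0.981300+0.949900+0.921200+0.884900))/(1+7/160) = 8471/10000 ≈ 0.847100
step 6 [3y] zero: DF = P = 8017/10000 ≈ 0.801700

1 1/2 9813/10000
2 1 9499/10000
3 3/2 2303/2500
4 2 8849/10000
5 5/2 8471/10000
6 3 8017/10000
DF(2.5y) = 8471/10000 ≈ 0.847100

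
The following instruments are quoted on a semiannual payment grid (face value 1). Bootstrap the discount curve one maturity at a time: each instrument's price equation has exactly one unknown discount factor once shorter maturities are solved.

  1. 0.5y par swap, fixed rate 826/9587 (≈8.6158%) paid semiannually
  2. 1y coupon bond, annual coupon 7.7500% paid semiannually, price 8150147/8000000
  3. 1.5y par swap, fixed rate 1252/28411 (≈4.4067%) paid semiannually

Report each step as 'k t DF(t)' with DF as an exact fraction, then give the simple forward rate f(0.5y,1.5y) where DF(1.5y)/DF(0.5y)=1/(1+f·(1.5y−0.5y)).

step 1 [0.5y] swap r/2=413/9587: DF=(1 − 413/9587·(0))/(1+413/9587) = 9587/10000 ≈ 0.958700
step 2 [1y] bond c/2=31/800: DF=(8150147/8000000 − 31/800·(0.958700))/(1+31/800) = 189/200 ≈ 0.945000
step 3 [1.5y] swap r/2=626/28411: DF=(1 − 626/28411·(0.958700+0.945000))/(1+626/28411) = 4687/5000 ≈ 0.937400

1 1/2 9587/10000
2 1 189/200
3 3/2 4687/5000
f(0.5y,1.5y) = ((9587/10000)/(4687/5000) − 1)/(1) = 213/9374 ≈ 2.2722%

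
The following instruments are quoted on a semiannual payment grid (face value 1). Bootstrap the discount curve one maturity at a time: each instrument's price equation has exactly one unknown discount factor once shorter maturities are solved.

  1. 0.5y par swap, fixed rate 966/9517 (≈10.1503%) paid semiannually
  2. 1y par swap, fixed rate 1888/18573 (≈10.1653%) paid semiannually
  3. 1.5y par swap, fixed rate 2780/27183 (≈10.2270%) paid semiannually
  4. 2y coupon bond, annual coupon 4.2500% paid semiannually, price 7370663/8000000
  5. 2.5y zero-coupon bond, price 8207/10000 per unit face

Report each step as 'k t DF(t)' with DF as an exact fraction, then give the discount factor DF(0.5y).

step 1 [0.5y] swap r/2=483/9517: DF=(1 − 483/9517·(0))/(1+483/9517) = 9517/10000 ≈ 0.951700
step 2 [1y] swap r/2=944/18573: DF=(1 − 944/18573·(0.951700))/(1+944/18573) = 566/625 ≈ 0.905600
step 3 [1.5y] swap r/2=1390/27183: DF=(1 − 1390/27183·(0.951700+0.905600))/(1+1390/27183) = 861/1000 ≈ 0.861000
step 4 [2y] bond c/2=17/800: DF=(7370663/8000000 − 17/800·(0.951700+0.905600+0.861000))/(1+17/800) = 1057/1250 ≈ 0.845600
step 5 [2.5y] zero: DF = P = 8207/10000 ≈ 0.820700

1 1/2 9517/10000
2 1 566/625
3 3/2 861/1000
4 2 1057/1250
5 5/2 8207/10000
DF(0.5y) = 9517/10000 ≈ 0.951700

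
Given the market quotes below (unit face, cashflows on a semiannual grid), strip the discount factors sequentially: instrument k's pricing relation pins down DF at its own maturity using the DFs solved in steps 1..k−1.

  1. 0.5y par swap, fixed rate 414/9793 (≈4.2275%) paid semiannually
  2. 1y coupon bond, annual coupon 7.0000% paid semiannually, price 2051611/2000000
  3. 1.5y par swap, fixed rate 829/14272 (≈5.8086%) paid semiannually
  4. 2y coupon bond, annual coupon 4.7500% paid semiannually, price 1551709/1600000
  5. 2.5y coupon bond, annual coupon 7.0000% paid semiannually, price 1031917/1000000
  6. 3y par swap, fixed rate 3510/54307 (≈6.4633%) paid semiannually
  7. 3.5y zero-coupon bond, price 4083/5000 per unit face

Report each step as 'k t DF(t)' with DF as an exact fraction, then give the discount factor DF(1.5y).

1 1/2 9793/10000
2 1 479/500
3 3/2 9171/10000
4 2 8811/10000
5 5/2 8707/10000
6 3 1649/2000
7 7/2 4083/5000
DF(1.5y) = 9171/10000 ≈ 0.917100

step 1 [0.5y] swap r/2=207/9793: DF=(1 − 207/9793·(0))/(1+207/9793) = 9793/10000 ≈ 0.979300
step 2 [1y] bond c/2=7/200: DF=(2051611/2000000 − 7/200·(0.979300))/(1+7/200) = 479/500 ≈ 0.958000
step 3 [1.5y] swap r/2=829/28544: DF=(1 − 829/28544·(0.979300+0.958000))/(1+829/28544) = 9171/10000 ≈ 0.917100
step 4 [2y] bond c/2=19/800: DF=(1551709/1600000 − 19/800·(0.979300+0.958000+0.917100))/(1+19/800) = 8811/10000 ≈ 0.881100
step 5 [2.5y] bond c/2=7/200: DF=(1031917/1000000 − 7/200·(0.979300+0.958000+0.917100+0.881100))/(1+7/200) = 8707/10000 ≈ 0.870700
step 6 [3y] swap r/2=1755/54307: DF=(1 − 1755/54307·(0.979300+0.958000+0.917100+0.881100+0.870700))/(1+1755/54307) = 1649/2000 ≈ 0.824500
step 7 [3.5y] zero: DF = P = 4083/5000 ≈ 0.816600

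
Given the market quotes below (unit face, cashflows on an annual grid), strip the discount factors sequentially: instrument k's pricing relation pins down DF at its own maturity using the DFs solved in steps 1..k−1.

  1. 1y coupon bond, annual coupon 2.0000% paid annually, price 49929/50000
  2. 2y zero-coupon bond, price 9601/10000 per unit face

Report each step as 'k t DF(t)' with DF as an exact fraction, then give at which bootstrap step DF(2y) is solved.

1 1 979/1000
2 2 9601/10000
DF(2y) is solved at step 2

step 1 [1y] bond c/1=1/50: DF=(49929/50000 − 1/50·(0))/(1+1/50) = 979/1000 ≈ 0.979000
step 2 [2y] zero: DF = P = 9601/10000 ≈ 0.960100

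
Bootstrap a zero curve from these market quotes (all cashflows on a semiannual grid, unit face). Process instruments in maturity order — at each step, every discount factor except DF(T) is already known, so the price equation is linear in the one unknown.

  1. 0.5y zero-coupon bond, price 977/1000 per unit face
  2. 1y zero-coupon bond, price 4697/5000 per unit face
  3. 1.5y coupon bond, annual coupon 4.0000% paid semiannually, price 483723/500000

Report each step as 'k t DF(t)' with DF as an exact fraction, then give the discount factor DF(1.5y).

step 1 [0.5y] zero: DF = P = 977/1000 ≈ 0.977000
step 2 [1y] zero: DF = P = 4697/5000 ≈ 0.939400
step 3 [1.5y] bond c/2=1/50: DF=(483723/500000 − 1/50·(0.977000+0.939400))/(1+1/50) = 9109/10000 ≈ 0.910900

1 1/2 977/1000
2 1 4697/5000
3 3/2 9109/10000
DF(1.5y) = 9109/10000 ≈ 0.910900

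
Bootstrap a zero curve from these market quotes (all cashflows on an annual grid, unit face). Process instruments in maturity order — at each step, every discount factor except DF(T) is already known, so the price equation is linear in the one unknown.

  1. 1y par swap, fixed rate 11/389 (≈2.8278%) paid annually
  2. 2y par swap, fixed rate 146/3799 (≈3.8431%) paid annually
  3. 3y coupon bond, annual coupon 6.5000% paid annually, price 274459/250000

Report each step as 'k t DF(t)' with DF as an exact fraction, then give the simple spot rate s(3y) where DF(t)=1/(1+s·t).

step 1 [1y] swap r/1=11/389: DF=(1 − 11/389·(0))/(1+11/389) = 389/400 ≈ 0.972500
step 2 [2y] swap r/1=146/3799: DF=(1 − 146/3799·(0.972500))/(1+146/3799) = 927/1000 ≈ 0.927000
step 3 [3y] bond c/1=13/200: DF=(274459/250000 − 13/200·(0.972500+0.927000))/(1+13/200) = 9149/10000 ≈ 0.914900

1 1 389/400
2 2 927/1000
3 3 9149/10000
s(3y) = (1/(9149/10000) − 1)/(3) = 851/27447 ≈ 3.1005%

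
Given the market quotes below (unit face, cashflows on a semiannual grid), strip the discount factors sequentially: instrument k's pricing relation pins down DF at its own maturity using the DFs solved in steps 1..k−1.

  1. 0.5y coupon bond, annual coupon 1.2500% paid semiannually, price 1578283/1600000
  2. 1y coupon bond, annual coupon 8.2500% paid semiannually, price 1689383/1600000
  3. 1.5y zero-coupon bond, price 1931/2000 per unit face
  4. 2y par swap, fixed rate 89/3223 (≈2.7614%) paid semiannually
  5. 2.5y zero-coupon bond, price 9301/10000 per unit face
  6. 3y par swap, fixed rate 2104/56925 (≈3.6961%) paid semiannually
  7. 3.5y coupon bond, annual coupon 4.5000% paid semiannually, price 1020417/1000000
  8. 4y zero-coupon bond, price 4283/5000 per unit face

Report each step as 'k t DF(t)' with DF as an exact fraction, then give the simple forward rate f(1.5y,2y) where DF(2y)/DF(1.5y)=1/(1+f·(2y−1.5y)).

1 1/2 9803/10000
2 1 1219/1250
3 3/2 1931/2000
4 2 4733/5000
5 5/2 9301/10000
6 3 2237/2500
7 7/2 8727/10000
8 4 4283/5000
f(1.5y,2y) = ((1931/2000)/(4733/5000) − 1)/(1/2) = 189/4733 ≈ 3.9932%

step 1 [0.5y] bond c/2=1/160: DF=(1578283/1600000 − 1/160·(0))/(1+1/160) = 9803/10000 ≈ 0.980300
step 2 [1y] bond c/2=33/800: DF=(1689383/1600000 − 33/800·(0.980300))/(1+33/800) = 1219/1250 ≈ 0.975200
step 3 [1.5y] zero: DF = P = 1931/2000 ≈ 0.965500
step 4 [2y] swap r/2=89/6446: DF=(1 − 89/6446·(0.980300+0.975200+0.965500))/(1+89/6446) = 4733/5000 ≈ 0.946600
step 5 [2.5y] zero: DF = P = 9301/10000 ≈ 0.930100
step 6 [3y] swap r/2=1052/56925: DF=(1 − 1052/56925·(0.980300+0.975200+0.965500+0.946600+0.930100))/(1+1052/56925) = 2237/2500 ≈ 0.894800
step 7 [3.5y] bond c/2=9/400: DF=(1020417/1000000 − 9/400·(0.980300+0.975200+0.965500+0.946600+0.930100+0.894800))/(1+9/400) = 8727/10000 ≈ 0.872700
step 8 [4y] zero: DF = P = 4283/5000 ≈ 0.856600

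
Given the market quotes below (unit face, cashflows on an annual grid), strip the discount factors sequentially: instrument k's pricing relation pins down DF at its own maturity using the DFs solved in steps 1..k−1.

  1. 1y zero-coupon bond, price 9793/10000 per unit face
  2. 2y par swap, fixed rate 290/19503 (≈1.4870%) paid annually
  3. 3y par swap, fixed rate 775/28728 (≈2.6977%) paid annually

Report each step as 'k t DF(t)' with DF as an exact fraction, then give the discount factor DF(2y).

step 1 [1y] zero: DF = P = 9793/10000 ≈ 0.979300
step 2 [2y] swap r/1=290/19503: DF=(1 − 290/19503·(0.979300))/(1+290/19503) = 971/1000 ≈ 0.971000
step 3 [3y] swap r/1=775/28728: DF=(1 − 775/28728·(0.979300+0.971000))/(1+775/28728) = 369/400 ≈ 0.922500

1 1 9793/10000
2 2 971/1000
3 3 369/400
DF(2y) = 971/1000 ≈ 0.971000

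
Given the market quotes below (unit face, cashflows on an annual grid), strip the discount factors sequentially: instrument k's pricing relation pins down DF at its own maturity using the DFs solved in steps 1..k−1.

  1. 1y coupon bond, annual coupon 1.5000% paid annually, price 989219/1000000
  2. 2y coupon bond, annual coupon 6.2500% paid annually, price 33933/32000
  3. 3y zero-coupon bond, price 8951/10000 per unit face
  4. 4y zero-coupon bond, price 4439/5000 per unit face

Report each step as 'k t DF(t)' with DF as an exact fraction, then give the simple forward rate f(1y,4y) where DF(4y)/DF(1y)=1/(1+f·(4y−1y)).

1 1 4873/5000
2 2 9407/10000
3 3 8951/10000
4 4 4439/5000
f(1y,4y) = ((4873/5000)/(4439/5000) − 1)/(3) = 434/13317 ≈ 3.2590%

step 1 [1y] bond c/1=3/200: DF=(989219/1000000 − 3/200·(0))/(1+3/200) = 4873/5000 ≈ 0.974600
step 2 [2y] bond c/1=1/16: DF=(33933/32000 − 1/16·(0.974600))/(1+1/16) = 9407/10000 ≈ 0.940700
step 3 [3y] zero: DF = P = 8951/10000 ≈ 0.895100
step 4 [4y] zero: DF = P = 4439/5000 ≈ 0.887800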